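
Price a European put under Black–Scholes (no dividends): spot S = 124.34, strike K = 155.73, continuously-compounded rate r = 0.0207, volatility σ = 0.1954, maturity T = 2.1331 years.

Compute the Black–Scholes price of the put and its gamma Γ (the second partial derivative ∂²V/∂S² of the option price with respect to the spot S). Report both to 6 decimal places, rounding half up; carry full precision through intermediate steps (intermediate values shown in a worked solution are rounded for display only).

price = 30.825620
Γ = 0.009964

σ√T = 0.1954·√2.1331 = 0.285384
d₁ = (ln(S/K) + (r+σ²/2)T) / (σ√T) = (ln(124.34/155.73) + (0.0207+0.1954²/2)·2.1331) / 0.285384 = (-0.225104 + 0.084877) / 0.285384 = -0.491361
d₂ = d₁ − σ√T = -0.491361 − 0.285384 = -0.776745
e^{−rT} = e^{−0.0207·2.1331} = 0.956805
N(−d₁) = 0.688414,  N(−d₂) = 0.781345
Put price V = K·e^{−rT}·N(−d₂) − S·N(−d₁) = 116.423064 − 85.597444 = 30.825620
φ(d₁) = (1/√(2π))·e^{−d₁²/2} = 0.353576
Γ = φ(d₁) / (S·σ·√T) = 0.009964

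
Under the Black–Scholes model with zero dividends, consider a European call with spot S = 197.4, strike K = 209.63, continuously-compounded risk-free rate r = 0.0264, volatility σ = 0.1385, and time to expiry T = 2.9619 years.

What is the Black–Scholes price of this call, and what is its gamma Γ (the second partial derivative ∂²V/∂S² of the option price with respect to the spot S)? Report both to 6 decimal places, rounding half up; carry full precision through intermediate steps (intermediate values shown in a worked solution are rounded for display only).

σ√T = 0.1385·√2.9619 = 0.238361
d₁ = (ln(S/K) + (r+σ²/2)T) / (σ√T) = (ln(197.4/209.63) + (0.0264+0.1385²/2)·2.9619) / 0.238361 = (-0.060112 + 0.106602) / 0.238361 = 0.195041
d₂ = d₁ − σ√T = 0.195041 − 0.238361 = -0.043320
e^{−rT} = e^{−0.0264·2.9619} = 0.924785
N(d₁) = 0.577320,  N(d₂) = 0.482723
Call price V = S·N(d₁) − K·e^{−rT}·N(d₂) = 113.962892 − 93.582021 = 20.380871
φ(d₁) = (1/√(2π))·e^{−d₁²/2} = 0.391426
Γ = φ(d₁) / (S·σ·√T) = 0.008319

price = 20.380871
Γ = 0.008319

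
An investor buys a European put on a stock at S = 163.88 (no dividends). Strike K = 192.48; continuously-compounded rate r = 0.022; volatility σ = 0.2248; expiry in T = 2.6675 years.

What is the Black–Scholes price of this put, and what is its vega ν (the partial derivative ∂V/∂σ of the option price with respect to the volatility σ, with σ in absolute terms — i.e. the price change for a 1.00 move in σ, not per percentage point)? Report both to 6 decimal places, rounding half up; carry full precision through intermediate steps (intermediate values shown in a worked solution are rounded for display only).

price = 34.924364
ν = 106.301794

σ√T = 0.2248·√2.6675 = 0.367154
d₁ = (ln(S/K) + (r+σ²/2)T) / (σ√T) = (ln(163.88/192.48) + (0.022+0.2248²/2)·2.6675) / 0.367154 = (-0.160858 + 0.126086) / 0.367154 = -0.094706
d₂ = d₁ − σ√T = -0.094706 − 0.367154 = -0.461860
e^{−rT} = e^{−0.022·2.6675} = 0.943004
N(−d₁) = 0.537726,  N(−d₂) = 0.677909
Put price V = K·e^{−rT}·N(−d₂) − S·N(−d₁) = 123.046869 − 88.122505 = 34.924364
φ(d₁) = (1/√(2π))·e^{−d₁²/2} = 0.397157
ν = S·φ(d₁)·√T = 106.301794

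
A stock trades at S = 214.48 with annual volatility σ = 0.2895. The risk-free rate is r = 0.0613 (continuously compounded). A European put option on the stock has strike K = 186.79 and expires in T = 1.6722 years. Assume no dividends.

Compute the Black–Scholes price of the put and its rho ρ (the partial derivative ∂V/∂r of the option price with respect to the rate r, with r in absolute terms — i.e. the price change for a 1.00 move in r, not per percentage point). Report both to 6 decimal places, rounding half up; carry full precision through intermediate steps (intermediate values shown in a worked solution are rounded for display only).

price = 11.081322
ρ = -91.409085

σ√T = 0.2895·√1.6722 = 0.374363
d₁ = (ln(S/K) + (r+σ²/2)T) / (σ√T) = (ln(214.48/186.79) + (0.0613+0.2895²/2)·1.6722) / 0.374363 = (0.138232 + 0.172580) / 0.374363 = 0.830240
d₂ = d₁ − σ√T = 0.830240 − 0.374363 = 0.455878
e^{−rT} = e^{−0.0613·1.6722} = 0.902573
N(−d₁) = 0.203201,  N(−d₂) = 0.324239
Put price V = K·e^{−rT}·N(−d₂) − S·N(−d₁) = 54.663966 − 43.582645 = 11.081322
ρ = −K·T·e^{−rT}·N(−d₂) = -91.409085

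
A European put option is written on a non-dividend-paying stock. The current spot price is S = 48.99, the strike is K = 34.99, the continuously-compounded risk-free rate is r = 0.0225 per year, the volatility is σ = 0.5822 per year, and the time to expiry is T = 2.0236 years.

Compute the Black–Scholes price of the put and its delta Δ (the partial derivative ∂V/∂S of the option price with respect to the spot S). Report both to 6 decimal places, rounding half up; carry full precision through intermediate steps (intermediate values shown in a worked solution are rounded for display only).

σ√T = 0.5822·√2.0236 = 0.828199
d₁ = (ln(S/K) + (r+σ²/2)T) / (σ√T) = (ln(48.99/34.99) + (0.0225+0.5822²/2)·2.0236) / 0.828199 = (0.336554 + 0.388488) / 0.828199 = 0.875444
d₂ = d₁ − σ√T = 0.875444 − 0.828199 = 0.047245
e^{−rT} = e^{−0.0225·2.0236} = 0.955490
N(−d₁) = 0.190666,  N(−d₂) = 0.481159
Put price V = K·e^{−rT}·N(−d₂) − S·N(−d₁) = 16.086391 − 9.340739 = 6.745653
Δ = −N(−d₁) = -0.190666

price = 6.745653
Δ = -0.190666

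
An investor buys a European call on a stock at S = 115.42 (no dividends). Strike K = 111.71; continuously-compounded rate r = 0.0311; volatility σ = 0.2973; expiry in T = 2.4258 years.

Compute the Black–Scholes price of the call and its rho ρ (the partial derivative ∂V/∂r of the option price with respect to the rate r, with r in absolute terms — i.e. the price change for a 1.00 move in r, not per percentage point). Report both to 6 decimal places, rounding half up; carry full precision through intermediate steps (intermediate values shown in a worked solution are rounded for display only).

price = 26.497112
ρ = 125.843980

σ√T = 0.2973·√2.4258 = 0.463044
d₁ = (ln(S/K) + (r+σ²/2)T) / (σ√T) = (ln(115.42/111.71) + (0.0311+0.2973²/2)·2.4258) / 0.463044 = (0.032671 + 0.182647) / 0.463044 = 0.465007
d₂ = d₁ − σ√T = 0.465007 − 0.463044 = 0.001963
e^{−rT} = e^{−0.0311·2.4258} = 0.927333
N(d₁) = 0.679037,  N(d₂) = 0.500783
Call price V = S·N(d₁) − K·e^{−rT}·N(d₂) = 78.374423 − 51.877311 = 26.497112
ρ = K·T·e^{−rT}·N(d₂) = 125.843980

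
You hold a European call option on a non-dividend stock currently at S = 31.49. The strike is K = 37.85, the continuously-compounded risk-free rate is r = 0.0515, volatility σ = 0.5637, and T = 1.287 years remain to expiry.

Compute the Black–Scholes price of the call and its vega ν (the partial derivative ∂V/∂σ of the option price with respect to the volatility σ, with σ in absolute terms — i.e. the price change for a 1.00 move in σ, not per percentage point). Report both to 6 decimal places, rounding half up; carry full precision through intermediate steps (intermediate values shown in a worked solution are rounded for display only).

σ√T = 0.5637·√1.287 = 0.639495
d₁ = (ln(S/K) + (r+σ²/2)T) / (σ√T) = (ln(31.49/37.85) + (0.0515+0.5637²/2)·1.287) / 0.639495 = (-0.183961 + 0.270758) / 0.639495 = 0.135727
d₂ = d₁ − σ√T = 0.135727 − 0.639495 = -0.503768
e^{−rT} = e^{−0.0515·1.287} = 0.935868
N(d₁) = 0.553981,  N(d₂) = 0.307212
Call price V = S·N(d₁) − K·e^{−rT}·N(d₂) = 17.444873 − 10.882254 = 6.562619
φ(d₁) = (1/√(2π))·e^{−d₁²/2} = 0.395285
ν = S·φ(d₁)·√T = 14.121205

price = 6.562619
ν = 14.121205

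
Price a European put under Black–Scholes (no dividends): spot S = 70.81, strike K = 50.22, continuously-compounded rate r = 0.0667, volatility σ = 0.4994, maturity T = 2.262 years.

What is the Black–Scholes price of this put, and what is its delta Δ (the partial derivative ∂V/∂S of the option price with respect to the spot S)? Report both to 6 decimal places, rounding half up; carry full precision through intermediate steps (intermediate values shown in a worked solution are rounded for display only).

price = 6.121788
Δ = -0.150599

σ√T = 0.4994·√2.262 = 0.751095
d₁ = (ln(S/K) + (r+σ²/2)T) / (σ√T) = (ln(70.81/50.22) + (0.0667+0.4994²/2)·2.262) / 0.751095 = (0.343587 + 0.432947) / 0.751095 = 1.033869
d₂ = d₁ − σ√T = 1.033869 − 0.751095 = 0.282774
e^{−rT} = e^{−0.0667·2.262} = 0.859955
N(−d₁) = 0.150599,  N(−d₂) = 0.388675
Put price V = K·e^{−rT}·N(−d₂) − S·N(−d₁) = 16.785675 − 10.663887 = 6.121788
Δ = −N(−d₁) = -0.150599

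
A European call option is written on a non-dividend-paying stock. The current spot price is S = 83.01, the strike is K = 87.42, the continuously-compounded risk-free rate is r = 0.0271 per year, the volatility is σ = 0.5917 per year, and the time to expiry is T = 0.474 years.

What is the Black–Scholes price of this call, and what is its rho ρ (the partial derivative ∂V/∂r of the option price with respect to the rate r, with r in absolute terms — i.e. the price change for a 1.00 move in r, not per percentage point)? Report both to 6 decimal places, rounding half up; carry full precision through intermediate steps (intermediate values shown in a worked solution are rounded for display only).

price = 12.078060
ρ = 15.642742

σ√T = 0.5917·√0.474 = 0.407372
d₁ = (ln(S/K) + (r+σ²/2)T) / (σ√T) = (ln(83.01/87.42) + (0.0271+0.5917²/2)·0.474) / 0.407372 = (-0.051763 + 0.095821) / 0.407372 = 0.108152
d₂ = d₁ − σ√T = 0.108152 − 0.407372 = -0.299219
e^{−rT} = e^{−0.0271·0.474} = 0.987237
N(d₁) = 0.543063,  N(d₂) = 0.382386
Call price V = S·N(d₁) − K·e^{−rT}·N(d₂) = 45.079625 − 33.001565 = 12.078060
ρ = K·T·e^{−rT}·N(d₂) = 15.642742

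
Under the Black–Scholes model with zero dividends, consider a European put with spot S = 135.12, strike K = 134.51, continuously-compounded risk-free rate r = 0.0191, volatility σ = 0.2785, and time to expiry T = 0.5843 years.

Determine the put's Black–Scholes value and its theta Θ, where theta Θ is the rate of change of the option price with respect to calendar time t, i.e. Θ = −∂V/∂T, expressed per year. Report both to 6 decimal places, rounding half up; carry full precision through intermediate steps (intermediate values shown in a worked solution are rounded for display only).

σ√T = 0.2785·√0.5843 = 0.212884
d₁ = (ln(S/K) + (r+σ²/2)T) / (σ√T) = (ln(135.12/134.51) + (0.0191+0.2785²/2)·0.5843) / 0.212884 = (0.004525 + 0.033820) / 0.212884 = 0.180120
d₂ = d₁ − σ√T = 0.180120 − 0.212884 = -0.032764
e^{−rT} = e^{−0.0191·0.5843} = 0.988902
N(−d₁) = 0.428529,  N(−d₂) = 0.513069
Put price V = K·e^{−rT}·N(−d₂) − S·N(−d₁) = 68.246953 − 57.902865 = 10.344088
φ(d₁) = (1/√(2π))·e^{−d₁²/2} = 0.392523
Θ = −S·φ(d₁)·σ/(2√T) + r·K·e^{−rT}·N(−d₂) = −9.661888 + 1.303517 = -8.358371

price = 10.344088
Θ = -8.358371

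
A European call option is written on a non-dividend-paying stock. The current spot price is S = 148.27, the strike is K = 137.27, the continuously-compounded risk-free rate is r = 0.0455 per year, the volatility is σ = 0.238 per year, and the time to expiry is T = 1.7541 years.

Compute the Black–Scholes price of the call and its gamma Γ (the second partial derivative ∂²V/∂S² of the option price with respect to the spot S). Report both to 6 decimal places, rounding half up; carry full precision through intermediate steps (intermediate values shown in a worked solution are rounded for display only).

σ√T = 0.238·√1.7541 = 0.315213
d₁ = (ln(S/K) + (r+σ²/2)T) / (σ√T) = (ln(148.27/137.27) + (0.0455+0.238²/2)·1.7541) / 0.315213 = (0.077085 + 0.129491) / 0.315213 = 0.655355
d₂ = d₁ − σ√T = 0.655355 − 0.315213 = 0.340142
e^{−rT} = e^{−0.0455·1.7541} = 0.923290
N(d₁) = 0.743880,  N(d₂) = 0.633125
Call price V = S·N(d₁) − K·e^{−rT}·N(d₂) = 110.295130 − 80.242312 = 30.052818
φ(d₁) = (1/√(2π))·e^{−d₁²/2} = 0.321846
Γ = φ(d₁) / (S·σ·√T) = 0.006886

price = 30.052818
Γ = 0.006886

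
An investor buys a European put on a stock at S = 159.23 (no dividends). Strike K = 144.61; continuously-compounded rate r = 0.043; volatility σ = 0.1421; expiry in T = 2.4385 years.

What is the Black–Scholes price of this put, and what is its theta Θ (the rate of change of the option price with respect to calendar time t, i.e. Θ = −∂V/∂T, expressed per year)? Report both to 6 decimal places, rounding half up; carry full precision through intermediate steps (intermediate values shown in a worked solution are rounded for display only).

price = 3.158612
Θ = -0.528982

σ√T = 0.1421·√2.4385 = 0.221899
d₁ = (ln(S/K) + (r+σ²/2)T) / (σ√T) = (ln(159.23/144.61) + (0.043+0.1421²/2)·2.4385) / 0.221899 = (0.096309 + 0.129475) / 0.221899 = 1.017509
d₂ = d₁ − σ√T = 1.017509 − 0.221899 = 0.795610
e^{−rT} = e^{−0.043·2.4385} = 0.900455
N(−d₁) = 0.154456,  N(−d₂) = 0.213129
Put price V = K·e^{−rT}·N(−d₂) − S·N(−d₁) = 27.752582 − 24.593970 = 3.158612
φ(d₁) = (1/√(2π))·e^{−d₁²/2} = 0.237734
Θ = −S·φ(d₁)·σ/(2√T) + r·K·e^{−rT}·N(−d₂) = −1.722343 + 1.193361 = -0.528982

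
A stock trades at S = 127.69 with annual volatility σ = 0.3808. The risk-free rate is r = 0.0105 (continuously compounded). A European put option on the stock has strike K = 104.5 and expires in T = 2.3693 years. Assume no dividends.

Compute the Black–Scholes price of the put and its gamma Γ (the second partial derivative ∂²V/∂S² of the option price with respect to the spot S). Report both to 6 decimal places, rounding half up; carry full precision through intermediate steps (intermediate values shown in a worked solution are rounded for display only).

σ√T = 0.3808·√2.3693 = 0.586148
d₁ = (ln(S/K) + (r+σ²/2)T) / (σ√T) = (ln(127.69/104.5) + (0.0105+0.3808²/2)·2.3693) / 0.586148 = (0.200418 + 0.196662) / 0.586148 = 0.677441
d₂ = d₁ − σ√T = 0.677441 − 0.586148 = 0.091294
e^{−rT} = e^{−0.0105·2.3693} = 0.975429
N(−d₁) = 0.249063,  N(−d₂) = 0.463630
Put price V = K·e^{−rT}·N(−d₂) − S·N(−d₁) = 47.258861 − 31.802858 = 15.456003
φ(d₁) = (1/√(2π))·e^{−d₁²/2} = 0.317143
Γ = φ(d₁) / (S·σ·√T) = 0.004237

price = 15.456003
Γ = 0.004237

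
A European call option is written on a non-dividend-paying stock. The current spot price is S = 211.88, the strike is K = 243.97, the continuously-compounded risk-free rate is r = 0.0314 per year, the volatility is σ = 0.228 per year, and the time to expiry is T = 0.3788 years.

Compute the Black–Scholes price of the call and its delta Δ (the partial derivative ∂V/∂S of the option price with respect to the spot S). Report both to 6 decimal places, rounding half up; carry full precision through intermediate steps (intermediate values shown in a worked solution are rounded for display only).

σ√T = 0.228·√0.3788 = 0.140327
d₁ = (ln(S/K) + (r+σ²/2)T) / (σ√T) = (ln(211.88/243.97) + (0.0314+0.228²/2)·0.3788) / 0.140327 = (-0.141025 + 0.021740) / 0.140327 = -0.850054
d₂ = d₁ − σ√T = -0.850054 − 0.140327 = -0.990380
e^{−rT} = e^{−0.0314·0.3788} = 0.988176
N(d₁) = 0.197648,  N(d₂) = 0.160994
Call price V = S·N(d₁) − K·e^{−rT}·N(d₂) = 41.877576 − 38.813327 = 3.064249
Δ = N(d₁) = 0.197648

price = 3.064249
Δ = 0.197648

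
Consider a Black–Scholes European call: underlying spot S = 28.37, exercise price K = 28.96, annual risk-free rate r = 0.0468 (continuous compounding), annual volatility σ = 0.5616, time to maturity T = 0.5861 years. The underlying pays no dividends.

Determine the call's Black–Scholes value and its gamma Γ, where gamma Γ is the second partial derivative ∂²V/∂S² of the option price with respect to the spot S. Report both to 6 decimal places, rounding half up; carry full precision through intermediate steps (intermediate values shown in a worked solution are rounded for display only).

price = 4.909802
Γ = 0.031846

σ√T = 0.5616·√0.5861 = 0.429945
d₁ = (ln(S/K) + (r+σ²/2)T) / (σ√T) = (ln(28.37/28.96) + (0.0468+0.5616²/2)·0.5861) / 0.429945 = (-0.020583 + 0.119856) / 0.429945 = 0.230896
d₂ = d₁ − σ√T = 0.230896 − 0.429945 = -0.199049
e^{−rT} = e^{−0.0468·0.5861} = 0.972943
N(d₁) = 0.591302,  N(d₂) = 0.421112
Call price V = S·N(d₁) − K·e^{−rT}·N(d₂) = 16.775242 − 11.865440 = 4.909802
φ(d₁) = (1/√(2π))·e^{−d₁²/2} = 0.388448
Γ = φ(d₁) / (S·σ·√T) = 0.031846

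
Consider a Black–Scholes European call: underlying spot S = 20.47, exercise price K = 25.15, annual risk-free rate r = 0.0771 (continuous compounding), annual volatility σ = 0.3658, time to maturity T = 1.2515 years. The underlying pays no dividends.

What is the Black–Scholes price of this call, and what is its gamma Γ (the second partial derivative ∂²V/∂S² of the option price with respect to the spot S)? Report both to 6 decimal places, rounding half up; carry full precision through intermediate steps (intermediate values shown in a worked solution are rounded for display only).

σ√T = 0.3658·√1.2515 = 0.409222
d₁ = (ln(S/K) + (r+σ²/2)T) / (σ√T) = (ln(20.47/25.15) + (0.0771+0.3658²/2)·1.2515) / 0.409222 = (-0.205897 + 0.180222) / 0.409222 = -0.062742
d₂ = d₁ − σ√T = -0.062742 − 0.409222 = -0.471964
e^{−rT} = e^{−0.0771·1.2515} = 0.908018
N(d₁) = 0.474986,  N(d₂) = 0.318476
Call price V = S·N(d₁) − K·e^{−rT}·N(d₂) = 9.722962 − 7.272932 = 2.450030
φ(d₁) = (1/√(2π))·e^{−d₁²/2} = 0.398158
Γ = φ(d₁) / (S·σ·√T) = 0.047531

price = 2.450030
Γ = 0.047531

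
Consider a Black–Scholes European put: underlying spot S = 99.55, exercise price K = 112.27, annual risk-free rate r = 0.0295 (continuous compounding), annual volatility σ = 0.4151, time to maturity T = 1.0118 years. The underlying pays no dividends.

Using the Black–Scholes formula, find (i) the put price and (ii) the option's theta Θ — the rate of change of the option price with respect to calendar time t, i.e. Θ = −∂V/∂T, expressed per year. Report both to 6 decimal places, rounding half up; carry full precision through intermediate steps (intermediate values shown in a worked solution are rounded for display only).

σ√T = 0.4151·√1.0118 = 0.417542
d₁ = (ln(S/K) + (r+σ²/2)T) / (σ√T) = (ln(99.55/112.27) + (0.0295+0.4151²/2)·1.0118) / 0.417542 = (-0.120247 + 0.117019) / 0.417542 = -0.007731
d₂ = d₁ − σ√T = -0.007731 − 0.417542 = -0.425273
e^{−rT} = e^{−0.0295·1.0118} = 0.970593
N(−d₁) = 0.503084,  N(−d₂) = 0.664681
Put price V = K·e^{−rT}·N(−d₂) − S·N(−d₁) = 72.429278 − 50.082023 = 22.347255
φ(d₁) = (1/√(2π))·e^{−d₁²/2} = 0.398930
Θ = −S·φ(d₁)·σ/(2√T) + r·K·e^{−rT}·N(−d₂) = −8.194336 + 2.136664 = -6.057672

price = 22.347255
Θ = -6.057672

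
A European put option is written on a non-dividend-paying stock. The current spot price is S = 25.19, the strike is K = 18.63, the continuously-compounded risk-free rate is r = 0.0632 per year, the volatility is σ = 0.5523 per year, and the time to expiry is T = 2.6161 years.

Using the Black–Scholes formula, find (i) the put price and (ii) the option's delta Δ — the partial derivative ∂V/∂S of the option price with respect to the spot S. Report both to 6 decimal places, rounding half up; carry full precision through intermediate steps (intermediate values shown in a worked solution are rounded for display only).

σ√T = 0.5523·√2.6161 = 0.893310
d₁ = (ln(S/K) + (r+σ²/2)T) / (σ√T) = (ln(25.19/18.63) + (0.0632+0.5523²/2)·2.6161) / 0.893310 = (0.301674 + 0.564339) / 0.893310 = 0.969443
d₂ = d₁ − σ√T = 0.969443 − 0.893310 = 0.076133
e^{−rT} = e^{−0.0632·2.6161} = 0.847608
N(−d₁) = 0.166162,  N(−d₂) = 0.469657
Put price V = K·e^{−rT}·N(−d₂) − S·N(−d₁) = 7.416317 − 4.185626 = 3.230692
Δ = −N(−d₁) = -0.166162

price = 3.230692
Δ = -0.166162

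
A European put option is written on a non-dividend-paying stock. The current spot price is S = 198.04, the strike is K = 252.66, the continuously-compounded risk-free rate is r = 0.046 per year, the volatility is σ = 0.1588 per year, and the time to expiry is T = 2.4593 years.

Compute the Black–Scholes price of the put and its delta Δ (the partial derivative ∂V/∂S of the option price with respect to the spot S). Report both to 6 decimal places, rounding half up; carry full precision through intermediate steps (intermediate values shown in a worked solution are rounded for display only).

price = 37.585366
Δ = -0.655165

σ√T = 0.1588·√2.4593 = 0.249033
d₁ = (ln(S/K) + (r+σ²/2)T) / (σ√T) = (ln(198.04/252.66) + (0.046+0.1588²/2)·2.4593) / 0.249033 = (-0.243576 + 0.144136) / 0.249033 = -0.399302
d₂ = d₁ − σ√T = -0.399302 − 0.249033 = -0.648335
e^{−rT} = e^{−0.046·2.4593} = 0.893037
N(−d₁) = 0.655165,  N(−d₂) = 0.741616
Put price V = K·e^{−rT}·N(−d₂) − S·N(−d₁) = 167.334183 − 129.748816 = 37.585366
Δ = −N(−d₁) = -0.655165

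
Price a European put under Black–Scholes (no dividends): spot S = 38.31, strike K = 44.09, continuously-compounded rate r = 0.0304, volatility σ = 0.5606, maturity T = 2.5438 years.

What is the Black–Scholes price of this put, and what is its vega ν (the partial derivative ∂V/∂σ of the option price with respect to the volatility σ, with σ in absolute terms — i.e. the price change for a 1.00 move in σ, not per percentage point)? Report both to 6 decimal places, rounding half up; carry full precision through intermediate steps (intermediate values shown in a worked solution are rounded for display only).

σ√T = 0.5606·√2.5438 = 0.894117
d₁ = (ln(S/K) + (r+σ²/2)T) / (σ√T) = (ln(38.31/44.09) + (0.0304+0.5606²/2)·2.5438) / 0.894117 = (-0.140522 + 0.477055) / 0.894117 = 0.376385
d₂ = d₁ − σ√T = 0.376385 − 0.894117 = -0.517732
e^{−rT} = e^{−0.0304·2.5438} = 0.925583
N(−d₁) = 0.353315,  N(−d₂) = 0.697677
Put price V = K·e^{−rT}·N(−d₂) − S·N(−d₁) = 28.471487 − 13.535509 = 14.935978
φ(d₁) = (1/√(2π))·e^{−d₁²/2} = 0.371662
ν = S·φ(d₁)·√T = 22.709176

price = 14.935978
ν = 22.709176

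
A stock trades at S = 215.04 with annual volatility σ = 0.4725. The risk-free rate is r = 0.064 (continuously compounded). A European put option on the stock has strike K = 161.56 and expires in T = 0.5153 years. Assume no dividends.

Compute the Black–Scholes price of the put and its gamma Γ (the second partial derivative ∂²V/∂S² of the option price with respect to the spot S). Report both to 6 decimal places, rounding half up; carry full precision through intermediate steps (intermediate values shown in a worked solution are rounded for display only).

σ√T = 0.4725·√0.5153 = 0.339181
d₁ = (ln(S/K) + (r+σ²/2)T) / (σ√T) = (ln(215.04/161.56) + (0.064+0.4725²/2)·0.5153) / 0.339181 = (0.285947 + 0.090501) / 0.339181 = 1.109874
d₂ = d₁ − σ√T = 1.109874 − 0.339181 = 0.770693
e^{−rT} = e^{−0.064·0.5153} = 0.967559
N(−d₁) = 0.133527,  N(−d₂) = 0.220444
Put price V = K·e^{−rT}·N(−d₂) − S·N(−d₁) = 34.459603 − 28.713553 = 5.746049
φ(d₁) = (1/√(2π))·e^{−d₁²/2} = 0.215488
Γ = φ(d₁) / (S·σ·√T) = 0.002954

price = 5.746049
Γ = 0.002954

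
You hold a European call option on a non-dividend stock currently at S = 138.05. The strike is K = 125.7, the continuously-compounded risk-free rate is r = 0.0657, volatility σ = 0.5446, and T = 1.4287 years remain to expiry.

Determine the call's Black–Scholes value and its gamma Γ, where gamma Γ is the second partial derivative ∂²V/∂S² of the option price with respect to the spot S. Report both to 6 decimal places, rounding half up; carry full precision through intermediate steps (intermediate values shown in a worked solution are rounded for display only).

price = 45.298274
Γ = 0.003678

σ√T = 0.5446·√1.4287 = 0.650951
d₁ = (ln(S/K) + (r+σ²/2)T) / (σ√T) = (ln(138.05/125.7) + (0.0657+0.5446²/2)·1.4287) / 0.650951 = (0.093718 + 0.305734) / 0.650951 = 0.613644
d₂ = d₁ − σ√T = 0.613644 − 0.650951 = -0.037307
e^{−rT} = e^{−0.0657·1.4287} = 0.910405
N(d₁) = 0.730275,  N(d₂) = 0.485120
Call price V = S·N(d₁) − K·e^{−rT}·N(d₂) = 100.814410 − 55.516136 = 45.298274
φ(d₁) = (1/√(2π))·e^{−d₁²/2} = 0.330477
Γ = φ(d₁) / (S·σ·√T) = 0.003678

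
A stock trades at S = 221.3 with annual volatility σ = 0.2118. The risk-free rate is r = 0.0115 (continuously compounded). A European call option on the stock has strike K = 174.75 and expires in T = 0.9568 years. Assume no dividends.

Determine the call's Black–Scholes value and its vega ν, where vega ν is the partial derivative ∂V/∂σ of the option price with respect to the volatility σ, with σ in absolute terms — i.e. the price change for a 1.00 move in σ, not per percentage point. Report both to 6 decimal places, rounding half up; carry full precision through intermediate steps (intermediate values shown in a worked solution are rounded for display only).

price = 50.759794
ν = 37.258820

σ√T = 0.2118·√0.9568 = 0.207175
d₁ = (ln(S/K) + (r+σ²/2)T) / (σ√T) = (ln(221.3/174.75) + (0.0115+0.2118²/2)·0.9568) / 0.207175 = (0.236163 + 0.032464) / 0.207175 = 1.296620
d₂ = d₁ − σ√T = 1.296620 − 0.207175 = 1.089445
e^{−rT} = e^{−0.0115·0.9568} = 0.989057
N(d₁) = 0.902619,  N(d₂) = 0.862021
Call price V = S·N(d₁) − K·e^{−rT}·N(d₂) = 199.749584 − 148.989790 = 50.759794
φ(d₁) = (1/√(2π))·e^{−d₁²/2} = 0.172122
ν = S·φ(d₁)·√T = 37.258820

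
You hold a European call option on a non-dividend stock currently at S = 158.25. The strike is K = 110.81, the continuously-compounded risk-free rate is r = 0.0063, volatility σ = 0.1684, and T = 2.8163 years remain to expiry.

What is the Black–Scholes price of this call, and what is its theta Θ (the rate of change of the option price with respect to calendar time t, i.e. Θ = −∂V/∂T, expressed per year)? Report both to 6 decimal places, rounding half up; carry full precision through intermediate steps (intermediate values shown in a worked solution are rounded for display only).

price = 50.982863
Θ = -1.687579

σ√T = 0.1684·√2.8163 = 0.282606
d₁ = (ln(S/K) + (r+σ²/2)T) / (σ√T) = (ln(158.25/110.81) + (0.0063+0.1684²/2)·2.8163) / 0.282606 = (0.356359 + 0.057676) / 0.282606 = 1.465060
d₂ = d₁ − σ√T = 1.465060 − 0.282606 = 1.182454
e^{−rT} = e^{−0.0063·2.8163} = 0.982414
N(d₁) = 0.928548,  N(d₂) = 0.881487
Call price V = S·N(d₁) − K·e^{−rT}·N(d₂) = 146.942672 − 95.959809 = 50.982863
φ(d₁) = (1/√(2π))·e^{−d₁²/2} = 0.136403
Θ = −S·φ(d₁)·σ/(2√T) − r·K·e^{−rT}·N(d₂) = −1.083033 − 0.604547 = -1.687579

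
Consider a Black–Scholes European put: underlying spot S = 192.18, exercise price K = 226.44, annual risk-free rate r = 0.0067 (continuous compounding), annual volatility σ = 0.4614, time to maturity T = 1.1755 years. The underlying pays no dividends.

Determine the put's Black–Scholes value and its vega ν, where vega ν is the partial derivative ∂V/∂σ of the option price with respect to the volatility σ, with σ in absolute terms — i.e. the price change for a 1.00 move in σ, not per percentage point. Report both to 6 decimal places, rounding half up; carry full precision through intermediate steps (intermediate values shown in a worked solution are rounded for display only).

price = 59.350986
ν = 82.964680

σ√T = 0.4614·√1.1755 = 0.500252
d₁ = (ln(S/K) + (r+σ²/2)T) / (σ√T) = (ln(192.18/226.44) + (0.0067+0.4614²/2)·1.1755) / 0.500252 = (-0.164048 + 0.133002) / 0.500252 = -0.062060
d₂ = d₁ − σ√T = -0.062060 − 0.500252 = -0.562312
e^{−rT} = e^{−0.0067·1.1755} = 0.992155
N(−d₁) = 0.524742,  N(−d₂) = 0.713048
Put price V = K·e^{−rT}·N(−d₂) − S·N(−d₁) = 160.195996 − 100.845010 = 59.350986
φ(d₁) = (1/√(2π))·e^{−d₁²/2} = 0.398175
ν = S·φ(d₁)·√T = 82.964680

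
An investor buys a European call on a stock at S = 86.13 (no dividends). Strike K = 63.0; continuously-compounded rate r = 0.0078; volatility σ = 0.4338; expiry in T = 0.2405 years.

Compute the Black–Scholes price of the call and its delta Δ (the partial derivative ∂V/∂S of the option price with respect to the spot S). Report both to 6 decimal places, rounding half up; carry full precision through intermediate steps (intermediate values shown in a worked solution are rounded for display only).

σ√T = 0.4338·√0.2405 = 0.212739
d₁ = (ln(S/K) + (r+σ²/2)T) / (σ√T) = (ln(86.13/63.0) + (0.0078+0.4338²/2)·0.2405) / 0.212739 = (0.312723 + 0.024505) / 0.212739 = 1.585172
d₂ = d₁ − σ√T = 1.585172 − 0.212739 = 1.372433
e^{−rT} = e^{−0.0078·0.2405} = 0.998126
N(d₁) = 0.943536,  N(d₂) = 0.915036
Call price V = S·N(d₁) − K·e^{−rT}·N(d₂) = 81.266788 − 57.539208 = 23.727580
Δ = N(d₁) = 0.943536

price = 23.727580
Δ = 0.943536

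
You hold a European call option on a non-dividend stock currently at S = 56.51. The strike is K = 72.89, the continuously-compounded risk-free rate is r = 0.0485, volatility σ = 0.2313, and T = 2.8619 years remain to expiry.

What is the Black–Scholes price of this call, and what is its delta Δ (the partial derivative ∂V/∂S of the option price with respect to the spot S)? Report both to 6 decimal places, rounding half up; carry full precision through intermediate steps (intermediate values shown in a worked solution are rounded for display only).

σ√T = 0.2313·√2.8619 = 0.391294
d₁ = (ln(S/K) + (r+σ²/2)T) / (σ√T) = (ln(56.51/72.89) + (0.0485+0.2313²/2)·2.8619) / 0.391294 = (-0.254534 + 0.215358) / 0.391294 = -0.100120
d₂ = d₁ − σ√T = -0.100120 − 0.391294 = -0.491414
e^{−rT} = e^{−0.0485·2.8619} = 0.870400
N(d₁) = 0.460125,  N(d₂) = 0.311567
Call price V = S·N(d₁) − K·e^{−rT}·N(d₂) = 26.001638 − 19.766889 = 6.234749
Δ = N(d₁) = 0.460125

price = 6.234749
Δ = 0.460125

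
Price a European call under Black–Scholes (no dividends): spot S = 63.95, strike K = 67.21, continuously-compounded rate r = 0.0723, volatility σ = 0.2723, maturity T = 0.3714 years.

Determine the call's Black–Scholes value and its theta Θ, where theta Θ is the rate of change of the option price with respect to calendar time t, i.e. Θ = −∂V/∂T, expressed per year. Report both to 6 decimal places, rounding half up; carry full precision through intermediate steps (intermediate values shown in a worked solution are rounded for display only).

σ√T = 0.2723·√0.3714 = 0.165947
d₁ = (ln(S/K) + (r+σ²/2)T) / (σ√T) = (ln(63.95/67.21) + (0.0723+0.2723²/2)·0.3714) / 0.165947 = (-0.049721 + 0.040621) / 0.165947 = -0.054832
d₂ = d₁ − σ√T = -0.054832 − 0.165947 = -0.220778
e^{−rT} = e^{−0.0723·0.3714} = 0.973505
N(d₁) = 0.478136,  N(d₂) = 0.412632
Call price V = S·N(d₁) − K·e^{−rT}·N(d₂) = 30.576814 − 26.998245 = 3.578569
φ(d₁) = (1/√(2π))·e^{−d₁²/2} = 0.398343
Θ = −S·φ(d₁)·σ/(2√T) − r·K·e^{−rT}·N(d₂) = −5.691077 − 1.951973 = -7.643050

price = 3.578569
Θ = -7.643050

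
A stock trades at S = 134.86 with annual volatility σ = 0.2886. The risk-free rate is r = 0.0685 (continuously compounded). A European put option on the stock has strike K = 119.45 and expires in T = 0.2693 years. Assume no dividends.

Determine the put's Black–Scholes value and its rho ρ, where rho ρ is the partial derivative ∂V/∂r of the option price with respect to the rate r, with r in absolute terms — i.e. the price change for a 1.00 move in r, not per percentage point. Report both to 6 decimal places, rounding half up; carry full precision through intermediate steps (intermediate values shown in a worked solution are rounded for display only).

price = 1.775539
ρ = -6.167999

σ√T = 0.2886·√0.2693 = 0.149766
d₁ = (ln(S/K) + (r+σ²/2)T) / (σ√T) = (ln(134.86/119.45) + (0.0685+0.2886²/2)·0.2693) / 0.149766 = (0.121339 + 0.029662) / 0.149766 = 1.008246
d₂ = d₁ − σ√T = 1.008246 − 0.149766 = 0.858479
e^{−rT} = e^{−0.0685·0.2693} = 0.981722
N(−d₁) = 0.156668,  N(−d₂) = 0.195314
Put price V = K·e^{−rT}·N(−d₂) − S·N(−d₁) = 22.903820 − 21.128281 = 1.775539
ρ = −K·T·e^{−rT}·N(−d₂) = -6.167999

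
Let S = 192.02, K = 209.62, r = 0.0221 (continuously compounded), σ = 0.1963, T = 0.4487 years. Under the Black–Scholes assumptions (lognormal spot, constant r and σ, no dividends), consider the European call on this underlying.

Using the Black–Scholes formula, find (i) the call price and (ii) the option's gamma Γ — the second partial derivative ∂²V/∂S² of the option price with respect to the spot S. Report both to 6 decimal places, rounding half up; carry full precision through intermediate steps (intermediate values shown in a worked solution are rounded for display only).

σ√T = 0.1963·√0.4487 = 0.131492
d₁ = (ln(S/K) + (r+σ²/2)T) / (σ√T) = (ln(192.02/209.62) + (0.0221+0.1963²/2)·0.4487) / 0.131492 = (-0.087697 + 0.018561) / 0.131492 = -0.525779
d₂ = d₁ − σ√T = -0.525779 − 0.131492 = -0.657270
e^{−rT} = e^{−0.0221·0.4487} = 0.990133
N(d₁) = 0.299521,  N(d₂) = 0.255504
Call price V = S·N(d₁) − K·e^{−rT}·N(d₂) = 57.514022 − 53.030175 = 4.483847
φ(d₁) = (1/√(2π))·e^{−d₁²/2} = 0.347441
Γ = φ(d₁) / (S·σ·√T) = 0.013761

price = 4.483847
Γ = 0.013761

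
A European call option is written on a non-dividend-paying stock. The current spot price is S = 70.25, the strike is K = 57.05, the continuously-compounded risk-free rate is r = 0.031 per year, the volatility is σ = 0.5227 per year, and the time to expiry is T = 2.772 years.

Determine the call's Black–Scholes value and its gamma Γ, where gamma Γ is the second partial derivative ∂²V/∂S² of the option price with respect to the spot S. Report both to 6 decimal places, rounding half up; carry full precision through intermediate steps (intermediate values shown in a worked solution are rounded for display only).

price = 30.663755
Γ = 0.004840

σ√T = 0.5227·√2.772 = 0.870260
d₁ = (ln(S/K) + (r+σ²/2)T) / (σ√T) = (ln(70.25/57.05) + (0.031+0.5227²/2)·2.772) / 0.870260 = (0.208132 + 0.464608) / 0.870260 = 0.773034
d₂ = d₁ − σ√T = 0.773034 − 0.870260 = -0.097226
e^{−rT} = e^{−0.031·2.772} = 0.917657
N(d₁) = 0.780249,  N(d₂) = 0.461273
Call price V = S·N(d₁) − K·e^{−rT}·N(d₂) = 54.812481 − 24.148726 = 30.663755
φ(d₁) = (1/√(2π))·e^{−d₁²/2} = 0.295901
Γ = φ(d₁) / (S·σ·√T) = 0.004840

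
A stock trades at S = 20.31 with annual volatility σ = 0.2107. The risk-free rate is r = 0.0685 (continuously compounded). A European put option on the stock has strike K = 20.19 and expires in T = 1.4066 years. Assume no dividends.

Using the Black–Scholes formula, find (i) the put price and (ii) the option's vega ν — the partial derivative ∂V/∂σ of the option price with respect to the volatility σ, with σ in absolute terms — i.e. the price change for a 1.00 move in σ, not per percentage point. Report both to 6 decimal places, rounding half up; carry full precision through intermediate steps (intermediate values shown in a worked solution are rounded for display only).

σ√T = 0.2107·√1.4066 = 0.249891
d₁ = (ln(S/K) + (r+σ²/2)T) / (σ√T) = (ln(20.31/20.19) + (0.0685+0.2107²/2)·1.4066) / 0.249891 = (0.005926 + 0.127575) / 0.249891 = 0.534237
d₂ = d₁ − σ√T = 0.534237 − 0.249891 = 0.284346
e^{−rT} = e^{−0.0685·1.4066} = 0.908144
N(−d₁) = 0.296589,  N(−d₂) = 0.388073
Put price V = K·e^{−rT}·N(−d₂) − S·N(−d₁) = 7.115478 − 6.023721 = 1.091758
φ(d₁) = (1/√(2π))·e^{−d₁²/2} = 0.345887
ν = S·φ(d₁)·√T = 8.331622

price = 1.091758
ν = 8.331622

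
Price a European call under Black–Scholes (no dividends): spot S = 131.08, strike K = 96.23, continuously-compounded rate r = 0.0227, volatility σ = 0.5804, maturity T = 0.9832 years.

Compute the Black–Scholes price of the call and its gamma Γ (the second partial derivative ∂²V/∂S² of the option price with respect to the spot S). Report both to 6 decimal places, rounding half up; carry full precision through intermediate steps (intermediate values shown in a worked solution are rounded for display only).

price = 47.941871
Γ = 0.003642

σ√T = 0.5804·√0.9832 = 0.575504
d₁ = (ln(S/K) + (r+σ²/2)T) / (σ√T) = (ln(131.08/96.23) + (0.0227+0.5804²/2)·0.9832) / 0.575504 = (0.309067 + 0.187921) / 0.575504 = 0.863570
d₂ = d₁ − σ√T = 0.863570 − 0.575504 = 0.288066
e^{−rT} = e^{−0.0227·0.9832} = 0.977929
N(d₁) = 0.806088,  N(d₂) = 0.613352
Call price V = S·N(d₁) − K·e^{−rT}·N(d₂) = 105.661989 − 57.720119 = 47.941871
φ(d₁) = (1/√(2π))·e^{−d₁²/2} = 0.274772
Γ = φ(d₁) / (S·σ·√T) = 0.003642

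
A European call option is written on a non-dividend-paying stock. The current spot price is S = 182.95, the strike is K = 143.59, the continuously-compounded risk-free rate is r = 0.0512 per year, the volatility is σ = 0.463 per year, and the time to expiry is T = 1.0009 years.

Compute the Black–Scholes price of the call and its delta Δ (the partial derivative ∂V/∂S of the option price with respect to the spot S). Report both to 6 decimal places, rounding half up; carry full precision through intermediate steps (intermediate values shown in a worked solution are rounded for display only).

price = 58.045019
Δ = 0.806541

σ√T = 0.463·√1.0009 = 0.463208
d₁ = (ln(S/K) + (r+σ²/2)T) / (σ√T) = (ln(182.95/143.59) + (0.0512+0.463²/2)·1.0009) / 0.463208 = (0.242251 + 0.158527) / 0.463208 = 0.865222
d₂ = d₁ − σ√T = 0.865222 − 0.463208 = 0.402013
e^{−rT} = e^{−0.0512·1.0009} = 0.950045
N(d₁) = 0.806541,  N(d₂) = 0.656163
Call price V = S·N(d₁) − K·e^{−rT}·N(d₂) = 147.556762 − 89.511743 = 58.045019
Δ = N(d₁) = 0.806541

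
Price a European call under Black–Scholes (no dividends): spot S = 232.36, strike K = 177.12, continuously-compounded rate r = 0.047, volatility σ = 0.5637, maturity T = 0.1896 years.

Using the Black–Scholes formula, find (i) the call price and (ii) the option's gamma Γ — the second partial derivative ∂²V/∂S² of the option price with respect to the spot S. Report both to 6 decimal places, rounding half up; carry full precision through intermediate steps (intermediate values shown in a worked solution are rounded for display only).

σ√T = 0.5637·√0.1896 = 0.245452
d₁ = (ln(S/K) + (r+σ²/2)T) / (σ√T) = (ln(232.36/177.12) + (0.047+0.5637²/2)·0.1896) / 0.245452 = (0.271460 + 0.039035) / 0.245452 = 1.264991
d₂ = d₁ − σ√T = 1.264991 − 0.245452 = 1.019539
e^{−rT} = e^{−0.047·0.1896} = 0.991128
N(d₁) = 0.897063,  N(d₂) = 0.846026
Call price V = S·N(d₁) − K·e^{−rT}·N(d₂) = 208.441500 − 148.518796 = 59.922704
φ(d₁) = (1/√(2π))·e^{−d₁²/2} = 0.179238
Γ = φ(d₁) / (S·σ·√T) = 0.003143

price = 59.922704
Γ = 0.003143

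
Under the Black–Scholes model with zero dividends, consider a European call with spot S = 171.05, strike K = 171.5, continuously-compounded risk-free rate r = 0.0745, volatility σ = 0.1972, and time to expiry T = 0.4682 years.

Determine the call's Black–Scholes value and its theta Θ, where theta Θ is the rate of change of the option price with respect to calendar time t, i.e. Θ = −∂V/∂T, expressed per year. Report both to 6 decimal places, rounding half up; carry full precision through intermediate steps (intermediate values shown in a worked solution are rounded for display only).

price = 12.026313
Θ = -16.391773

σ√T = 0.1972·√0.4682 = 0.134934
d₁ = (ln(S/K) + (r+σ²/2)T) / (σ√T) = (ln(171.05/171.5) + (0.0745+0.1972²/2)·0.4682) / 0.134934 = (-0.002627 + 0.043985) / 0.134934 = 0.306499
d₂ = d₁ − σ√T = 0.306499 − 0.134934 = 0.171564
e^{−rT} = e^{−0.0745·0.4682} = 0.965720
N(d₁) = 0.620387,  N(d₂) = 0.568110
Call price V = S·N(d₁) − K·e^{−rT}·N(d₂) = 106.117273 − 94.090960 = 12.026313
φ(d₁) = (1/√(2π))·e^{−d₁²/2} = 0.380637
Θ = −S·φ(d₁)·σ/(2√T) − r·K·e^{−rT}·N(d₂) = −9.381996 − 7.009777 = -16.391773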